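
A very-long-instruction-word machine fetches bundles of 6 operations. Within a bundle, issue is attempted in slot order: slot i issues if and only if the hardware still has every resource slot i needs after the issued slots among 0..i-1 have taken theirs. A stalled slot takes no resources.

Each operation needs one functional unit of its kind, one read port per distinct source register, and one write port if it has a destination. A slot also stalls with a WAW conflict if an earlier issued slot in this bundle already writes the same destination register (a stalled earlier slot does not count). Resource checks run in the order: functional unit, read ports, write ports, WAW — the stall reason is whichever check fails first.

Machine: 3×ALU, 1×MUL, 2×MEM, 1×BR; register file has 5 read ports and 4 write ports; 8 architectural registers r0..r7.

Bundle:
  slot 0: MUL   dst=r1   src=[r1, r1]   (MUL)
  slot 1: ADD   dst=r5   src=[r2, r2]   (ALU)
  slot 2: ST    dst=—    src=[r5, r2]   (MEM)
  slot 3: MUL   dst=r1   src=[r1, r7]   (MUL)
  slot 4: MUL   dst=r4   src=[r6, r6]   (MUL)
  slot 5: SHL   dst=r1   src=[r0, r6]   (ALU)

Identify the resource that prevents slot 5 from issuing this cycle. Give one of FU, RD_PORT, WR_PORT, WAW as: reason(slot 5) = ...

[0] MUL needs rd=1 wr=1: ok; after: ALU=3 MUL=0 MEM=2 BR=1, R=4, W=3
[1] ALU needs rd=1 wr=1: ok; after: ALU=2 MUL=0 MEM=2 BR=1, R=3, W=2
[2] MEM needs rd=2 wr=0: ok; after: ALU=2 MUL=0 MEM=1 BR=1, R=1, W=2
[3] MUL needs rd=2 wr=1: FU; after: ALU=2 MUL=0 MEM=1 BR=1, R=1, W=2
[4] MUL needs rd=1 wr=1: FU; after: ALU=2 MUL=0 MEM=1 BR=1, R=1, W=2
[5] ALU needs rd=2 wr=1: RD_PORT; after: ALU=2 MUL=0 MEM=1 BR=1, R=1, W=2

reason(slot 5) = RD_PORT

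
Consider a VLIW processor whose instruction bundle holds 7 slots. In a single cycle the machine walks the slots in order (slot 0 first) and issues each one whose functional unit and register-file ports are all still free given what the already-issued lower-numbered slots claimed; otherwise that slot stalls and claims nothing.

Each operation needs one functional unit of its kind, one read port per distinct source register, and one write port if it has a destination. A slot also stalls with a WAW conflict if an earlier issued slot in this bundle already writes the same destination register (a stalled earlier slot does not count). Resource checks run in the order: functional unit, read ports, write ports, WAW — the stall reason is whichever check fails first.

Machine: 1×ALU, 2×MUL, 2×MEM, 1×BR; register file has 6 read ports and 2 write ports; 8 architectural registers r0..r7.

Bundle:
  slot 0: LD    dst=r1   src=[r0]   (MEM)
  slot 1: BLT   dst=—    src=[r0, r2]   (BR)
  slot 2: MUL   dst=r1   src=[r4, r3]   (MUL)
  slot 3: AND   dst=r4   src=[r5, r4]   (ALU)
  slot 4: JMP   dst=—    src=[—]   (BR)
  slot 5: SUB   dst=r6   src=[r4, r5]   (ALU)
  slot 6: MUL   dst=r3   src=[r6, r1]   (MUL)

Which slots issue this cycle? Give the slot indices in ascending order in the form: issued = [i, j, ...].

  0. MEM→r1 ⇒ go  {1A/2Mu/1Ld/1B | 5r 1w}
  1. BR ⇒ go  {1A/2Mu/1Ld/0B | 3r 1w}
  2. MUL→r1 ⇒ no(WAW)  {1A/2Mu/1Ld/0B | 3r 1w}
  3. ALU→r4 ⇒ go  {0A/2Mu/1Ld/0B | 1r 0w}
  4. BR ⇒ no(FU)  {0A/2Mu/1Ld/0B | 1r 0w}
  5. ALU→r6 ⇒ no(FU)  {0A/2Mu/1Ld/0B | 1r 0w}
  6. MUL→r3 ⇒ no(RD_PORT)  {0A/2Mu/1Ld/0B | 1r 0w}

issued = [0, 1, 3]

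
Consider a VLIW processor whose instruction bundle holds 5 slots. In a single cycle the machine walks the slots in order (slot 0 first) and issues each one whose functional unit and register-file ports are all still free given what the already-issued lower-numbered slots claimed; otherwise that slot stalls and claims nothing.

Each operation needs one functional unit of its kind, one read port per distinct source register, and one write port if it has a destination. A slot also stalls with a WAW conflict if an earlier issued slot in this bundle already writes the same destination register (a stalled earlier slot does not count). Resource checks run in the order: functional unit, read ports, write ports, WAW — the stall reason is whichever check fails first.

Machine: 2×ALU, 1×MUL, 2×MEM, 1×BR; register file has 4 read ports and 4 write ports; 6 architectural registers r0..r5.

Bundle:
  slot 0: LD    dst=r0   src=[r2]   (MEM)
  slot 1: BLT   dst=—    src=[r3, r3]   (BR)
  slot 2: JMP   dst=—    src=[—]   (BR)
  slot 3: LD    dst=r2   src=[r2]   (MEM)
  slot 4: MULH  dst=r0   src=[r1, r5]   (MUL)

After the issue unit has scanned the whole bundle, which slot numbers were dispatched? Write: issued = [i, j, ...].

[0] MEM needs rd=1 wr=1: ok; after: ALU=2 MUL=1 MEM=1 BR=1, R=3, W=3
[1] BR needs rd=1 wr=0: ok; after: ALU=2 MUL=1 MEM=1 BR=0, R=2, W=3
[2] BR needs rd=0 wr=0: FU; after: ALU=2 MUL=1 MEM=1 BR=0, R=2, W=3
[3] MEM needs rd=1 wr=1: ok; after: ALU=2 MUL=1 MEM=0 BR=0, R=1, W=2
[4] MUL needs rd=2 wr=1: RD_PORT; after: ALU=2 MUL=1 MEM=0 BR=0, R=1, W=2

issued = [0, 1, 3]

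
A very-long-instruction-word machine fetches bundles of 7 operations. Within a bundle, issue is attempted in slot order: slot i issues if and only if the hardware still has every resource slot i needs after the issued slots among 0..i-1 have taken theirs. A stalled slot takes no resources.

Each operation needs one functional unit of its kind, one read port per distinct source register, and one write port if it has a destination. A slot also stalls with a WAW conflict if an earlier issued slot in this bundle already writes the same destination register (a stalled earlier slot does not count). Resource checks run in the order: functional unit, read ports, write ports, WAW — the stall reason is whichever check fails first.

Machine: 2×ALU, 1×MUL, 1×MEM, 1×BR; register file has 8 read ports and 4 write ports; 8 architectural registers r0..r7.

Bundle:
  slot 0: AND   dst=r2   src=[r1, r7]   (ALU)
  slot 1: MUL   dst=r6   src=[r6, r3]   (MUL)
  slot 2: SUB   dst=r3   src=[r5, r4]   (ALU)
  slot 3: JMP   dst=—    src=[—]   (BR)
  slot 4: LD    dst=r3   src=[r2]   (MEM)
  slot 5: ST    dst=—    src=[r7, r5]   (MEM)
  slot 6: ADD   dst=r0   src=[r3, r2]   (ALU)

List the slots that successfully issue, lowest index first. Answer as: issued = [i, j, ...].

issued = [0, 1, 2, 3, 5]

slot 0 (ALU): ISSUE — free A1,Mu1,Ld1,B1 rp6 wp3
slot 1 (MUL): ISSUE — free A1,Mu0,Ld1,B1 rp4 wp2
slot 2 (ALU): ISSUE — free A0,Mu0,Ld1,B1 rp2 wp1
slot 3 (BR): ISSUE — free A0,Mu0,Ld1,B0 rp2 wp1
slot 4 (MEM): stall WAW — free A0,Mu0,Ld1,B0 rp2 wp1
slot 5 (MEM): ISSUE — free A0,Mu0,Ld0,B0 rp0 wp1
slot 6 (ALU): stall FU — free A0,Mu0,Ld0,B0 rp0 wp1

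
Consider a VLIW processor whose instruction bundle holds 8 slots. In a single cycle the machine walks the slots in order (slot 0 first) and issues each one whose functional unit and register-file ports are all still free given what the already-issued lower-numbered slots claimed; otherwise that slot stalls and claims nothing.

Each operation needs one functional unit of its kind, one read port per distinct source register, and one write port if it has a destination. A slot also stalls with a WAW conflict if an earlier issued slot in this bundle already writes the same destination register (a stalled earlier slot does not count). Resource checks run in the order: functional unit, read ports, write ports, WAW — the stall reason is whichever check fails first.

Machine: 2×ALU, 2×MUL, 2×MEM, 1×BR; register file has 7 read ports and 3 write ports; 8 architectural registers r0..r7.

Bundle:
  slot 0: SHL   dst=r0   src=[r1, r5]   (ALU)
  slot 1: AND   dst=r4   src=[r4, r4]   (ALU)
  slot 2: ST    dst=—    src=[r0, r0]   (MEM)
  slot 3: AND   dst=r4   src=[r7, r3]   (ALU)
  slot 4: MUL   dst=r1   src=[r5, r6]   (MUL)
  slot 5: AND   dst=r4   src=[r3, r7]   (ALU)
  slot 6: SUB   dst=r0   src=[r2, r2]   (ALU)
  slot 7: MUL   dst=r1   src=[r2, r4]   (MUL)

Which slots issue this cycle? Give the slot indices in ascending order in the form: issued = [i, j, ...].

issued = [0, 1, 2, 4]

slot 0 (ALU): ISSUE — free A1,Mu2,Ld2,B1 rp5 wp2
slot 1 (ALU): ISSUE — free A0,Mu2,Ld2,B1 rp4 wp1
slot 2 (MEM): ISSUE — free A0,Mu2,Ld1,B1 rp3 wp1
slot 3 (ALU): stall FU — free A0,Mu2,Ld1,B1 rp3 wp1
slot 4 (MUL): ISSUE — free A0,Mu1,Ld1,B1 rp1 wp0
slot 5 (ALU): stall FU — free A0,Mu1,Ld1,B1 rp1 wp0
slot 6 (ALU): stall FU — free A0,Mu1,Ld1,B1 rp1 wp0
slot 7 (MUL): stall RD_PORT — free A0,Mu1,Ld1,B1 rp1 wp0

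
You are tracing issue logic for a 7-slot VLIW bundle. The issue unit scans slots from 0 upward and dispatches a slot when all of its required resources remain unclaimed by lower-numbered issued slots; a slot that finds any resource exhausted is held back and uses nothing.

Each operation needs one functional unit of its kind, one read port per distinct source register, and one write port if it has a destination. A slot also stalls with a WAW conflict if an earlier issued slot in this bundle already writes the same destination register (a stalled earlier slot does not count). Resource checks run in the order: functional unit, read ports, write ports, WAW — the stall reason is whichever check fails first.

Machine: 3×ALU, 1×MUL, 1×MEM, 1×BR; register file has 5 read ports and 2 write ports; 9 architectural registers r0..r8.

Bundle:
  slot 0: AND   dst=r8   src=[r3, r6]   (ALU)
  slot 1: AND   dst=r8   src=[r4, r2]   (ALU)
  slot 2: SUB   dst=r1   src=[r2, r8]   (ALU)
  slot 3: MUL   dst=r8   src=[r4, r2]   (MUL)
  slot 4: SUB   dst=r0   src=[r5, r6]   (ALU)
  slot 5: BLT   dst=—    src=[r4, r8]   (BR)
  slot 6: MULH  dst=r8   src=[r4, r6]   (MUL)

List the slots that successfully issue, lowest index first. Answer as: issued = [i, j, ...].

issued = [0, 2]

  0. ALU→r8 ⇒ go  {2A/1Mu/1Ld/1B | 3r 1w}
  1. ALU→r8 ⇒ no(WAW)  {2A/1Mu/1Ld/1B | 3r 1w}
  2. ALU→r1 ⇒ go  {1A/1Mu/1Ld/1B | 1r 0w}
  3. MUL→r8 ⇒ no(RD_PORT)  {1A/1Mu/1Ld/1B | 1r 0w}
  4. ALU→r0 ⇒ no(RD_PORT)  {1A/1Mu/1Ld/1B | 1r 0w}
  5. BR ⇒ no(RD_PORT)  {1A/1Mu/1Ld/1B | 1r 0w}
  6. MUL→r8 ⇒ no(RD_PORT)  {1A/1Mu/1Ld/1B | 1r 0w}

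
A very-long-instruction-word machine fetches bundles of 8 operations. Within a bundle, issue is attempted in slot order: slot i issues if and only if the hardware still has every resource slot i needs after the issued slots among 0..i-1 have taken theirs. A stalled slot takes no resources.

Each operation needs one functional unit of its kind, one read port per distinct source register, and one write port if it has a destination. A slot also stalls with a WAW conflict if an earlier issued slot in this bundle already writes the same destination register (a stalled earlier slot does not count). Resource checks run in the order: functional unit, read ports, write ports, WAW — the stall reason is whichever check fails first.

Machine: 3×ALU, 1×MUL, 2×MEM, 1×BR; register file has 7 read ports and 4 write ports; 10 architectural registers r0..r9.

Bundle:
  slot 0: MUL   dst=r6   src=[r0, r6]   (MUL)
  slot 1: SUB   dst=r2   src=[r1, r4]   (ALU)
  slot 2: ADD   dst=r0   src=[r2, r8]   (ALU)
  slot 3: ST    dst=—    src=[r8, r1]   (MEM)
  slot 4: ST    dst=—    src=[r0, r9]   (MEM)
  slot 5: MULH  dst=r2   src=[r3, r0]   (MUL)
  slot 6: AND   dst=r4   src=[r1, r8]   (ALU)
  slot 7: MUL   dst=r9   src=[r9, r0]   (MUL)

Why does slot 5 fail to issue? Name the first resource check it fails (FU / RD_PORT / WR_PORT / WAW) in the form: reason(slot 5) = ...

reason(slot 5) = FU

#0 MUL src=r0,r6 dispatched  <A:3 Mu:0 Ld:2 B:1 rd:5 wr:3>
#1 ALU src=r1,r4 dispatched  <A:2 Mu:0 Ld:2 B:1 rd:3 wr:2>
#2 ALU src=r2,r8 dispatched  <A:1 Mu:0 Ld:2 B:1 rd:1 wr:1>
#3 MEM src=r8,r1 held:RD_PORT  <A:1 Mu:0 Ld:2 B:1 rd:1 wr:1>
#4 MEM src=r0,r9 held:RD_PORT  <A:1 Mu:0 Ld:2 B:1 rd:1 wr:1>
#5 MUL src=r3,r0 held:FU  <A:1 Mu:0 Ld:2 B:1 rd:1 wr:1>
#6 ALU src=r1,r8 held:RD_PORT  <A:1 Mu:0 Ld:2 B:1 rd:1 wr:1>
#7 MUL src=r9,r0 held:FU  <A:1 Mu:0 Ld:2 B:1 rd:1 wr:1>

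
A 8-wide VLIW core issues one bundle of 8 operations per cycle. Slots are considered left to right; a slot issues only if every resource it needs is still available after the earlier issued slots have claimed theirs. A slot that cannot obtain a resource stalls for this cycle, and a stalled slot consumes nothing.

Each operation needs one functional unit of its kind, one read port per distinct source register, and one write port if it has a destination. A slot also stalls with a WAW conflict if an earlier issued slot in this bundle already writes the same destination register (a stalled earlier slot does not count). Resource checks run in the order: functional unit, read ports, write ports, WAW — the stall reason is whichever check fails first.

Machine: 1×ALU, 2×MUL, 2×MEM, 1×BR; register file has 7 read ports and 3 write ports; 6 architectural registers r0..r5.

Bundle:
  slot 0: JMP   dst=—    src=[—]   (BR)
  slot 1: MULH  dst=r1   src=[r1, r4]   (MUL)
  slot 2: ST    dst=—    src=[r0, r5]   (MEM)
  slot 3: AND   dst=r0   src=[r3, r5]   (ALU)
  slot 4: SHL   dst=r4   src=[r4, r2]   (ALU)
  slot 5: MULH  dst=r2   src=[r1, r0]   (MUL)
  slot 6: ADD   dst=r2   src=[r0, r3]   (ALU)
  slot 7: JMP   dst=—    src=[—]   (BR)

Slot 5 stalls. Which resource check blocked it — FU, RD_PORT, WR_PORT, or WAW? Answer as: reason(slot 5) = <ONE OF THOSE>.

reason(slot 5) = RD_PORT

slot 0 (BR): ISSUE — free A1,Mu2,Ld2,B0 rp7 wp3
slot 1 (MUL): ISSUE — free A1,Mu1,Ld2,B0 rp5 wp2
slot 2 (MEM): ISSUE — free A1,Mu1,Ld1,B0 rp3 wp2
slot 3 (ALU): ISSUE — free A0,Mu1,Ld1,B0 rp1 wp1
slot 4 (ALU): stall FU — free A0,Mu1,Ld1,B0 rp1 wp1
slot 5 (MUL): stall RD_PORT — free A0,Mu1,Ld1,B0 rp1 wp1
slot 6 (ALU): stall FU — free A0,Mu1,Ld1,B0 rp1 wp1
slot 7 (BR): stall FU — free A0,Mu1,Ld1,B0 rp1 wp1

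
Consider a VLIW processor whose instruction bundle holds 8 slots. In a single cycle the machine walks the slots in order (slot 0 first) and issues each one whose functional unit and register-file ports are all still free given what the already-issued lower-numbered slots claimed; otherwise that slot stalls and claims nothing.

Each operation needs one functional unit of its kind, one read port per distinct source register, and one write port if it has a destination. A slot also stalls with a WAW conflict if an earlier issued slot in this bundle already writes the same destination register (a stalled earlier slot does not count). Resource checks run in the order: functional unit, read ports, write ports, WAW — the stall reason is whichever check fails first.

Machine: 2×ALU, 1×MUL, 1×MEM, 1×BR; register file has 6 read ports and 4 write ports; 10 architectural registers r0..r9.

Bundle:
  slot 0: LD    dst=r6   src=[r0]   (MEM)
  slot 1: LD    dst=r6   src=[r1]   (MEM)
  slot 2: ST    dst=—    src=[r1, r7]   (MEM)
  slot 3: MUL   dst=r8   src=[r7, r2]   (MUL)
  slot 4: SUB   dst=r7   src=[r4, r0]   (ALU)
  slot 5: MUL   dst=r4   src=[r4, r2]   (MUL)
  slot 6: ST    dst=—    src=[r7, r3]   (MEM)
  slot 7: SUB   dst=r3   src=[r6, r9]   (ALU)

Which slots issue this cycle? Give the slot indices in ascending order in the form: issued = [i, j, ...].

issued = [0, 3, 4]

#0 MEM src=r0 dispatched  <A:2 Mu:1 Ld:0 B:1 rd:5 wr:3>
#1 MEM src=r1 held:FU  <A:2 Mu:1 Ld:0 B:1 rd:5 wr:3>
#2 MEM src=r1,r7 held:FU  <A:2 Mu:1 Ld:0 B:1 rd:5 wr:3>
#3 MUL src=r7,r2 dispatched  <A:2 Mu:0 Ld:0 B:1 rd:3 wr:2>
#4 ALU src=r4,r0 dispatched  <A:1 Mu:0 Ld:0 B:1 rd:1 wr:1>
#5 MUL src=r4,r2 held:FU  <A:1 Mu:0 Ld:0 B:1 rd:1 wr:1>
#6 MEM src=r7,r3 held:FU  <A:1 Mu:0 Ld:0 B:1 rd:1 wr:1>
#7 ALU src=r6,r9 held:RD_PORT  <A:1 Mu:0 Ld:0 B:1 rd:1 wr:1>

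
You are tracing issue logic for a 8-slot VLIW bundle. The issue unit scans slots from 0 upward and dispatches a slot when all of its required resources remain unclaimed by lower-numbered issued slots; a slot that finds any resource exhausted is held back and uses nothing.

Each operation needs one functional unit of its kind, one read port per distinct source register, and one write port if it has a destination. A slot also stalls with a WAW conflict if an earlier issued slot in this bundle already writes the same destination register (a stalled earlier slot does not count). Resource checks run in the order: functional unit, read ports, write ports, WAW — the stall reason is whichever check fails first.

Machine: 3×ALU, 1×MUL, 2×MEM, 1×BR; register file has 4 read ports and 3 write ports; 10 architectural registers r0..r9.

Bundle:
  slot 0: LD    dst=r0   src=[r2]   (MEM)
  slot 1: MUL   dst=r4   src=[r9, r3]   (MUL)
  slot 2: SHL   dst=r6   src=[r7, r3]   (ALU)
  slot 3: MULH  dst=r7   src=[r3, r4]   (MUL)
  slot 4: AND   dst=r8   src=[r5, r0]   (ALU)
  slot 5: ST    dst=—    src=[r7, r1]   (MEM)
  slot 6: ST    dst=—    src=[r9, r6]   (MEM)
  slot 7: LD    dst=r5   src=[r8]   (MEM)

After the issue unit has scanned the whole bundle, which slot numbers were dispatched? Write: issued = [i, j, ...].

#0 MEM src=r2 dispatched  <A:3 Mu:1 Ld:1 B:1 rd:3 wr:2>
#1 MUL src=r9,r3 dispatched  <A:3 Mu:0 Ld:1 B:1 rd:1 wr:1>
#2 ALU src=r7,r3 held:RD_PORT  <A:3 Mu:0 Ld:1 B:1 rd:1 wr:1>
#3 MUL src=r3,r4 held:FU  <A:3 Mu:0 Ld:1 B:1 rd:1 wr:1>
#4 ALU src=r5,r0 held:RD_PORT  <A:3 Mu:0 Ld:1 B:1 rd:1 wr:1>
#5 MEM src=r7,r1 held:RD_PORT  <A:3 Mu:0 Ld:1 B:1 rd:1 wr:1>
#6 MEM src=r9,r6 held:RD_PORT  <A:3 Mu:0 Ld:1 B:1 rd:1 wr:1>
#7 MEM src=r8 dispatched  <A:3 Mu:0 Ld:0 B:1 rd:0 wr:0>

issued = [0, 1, 7]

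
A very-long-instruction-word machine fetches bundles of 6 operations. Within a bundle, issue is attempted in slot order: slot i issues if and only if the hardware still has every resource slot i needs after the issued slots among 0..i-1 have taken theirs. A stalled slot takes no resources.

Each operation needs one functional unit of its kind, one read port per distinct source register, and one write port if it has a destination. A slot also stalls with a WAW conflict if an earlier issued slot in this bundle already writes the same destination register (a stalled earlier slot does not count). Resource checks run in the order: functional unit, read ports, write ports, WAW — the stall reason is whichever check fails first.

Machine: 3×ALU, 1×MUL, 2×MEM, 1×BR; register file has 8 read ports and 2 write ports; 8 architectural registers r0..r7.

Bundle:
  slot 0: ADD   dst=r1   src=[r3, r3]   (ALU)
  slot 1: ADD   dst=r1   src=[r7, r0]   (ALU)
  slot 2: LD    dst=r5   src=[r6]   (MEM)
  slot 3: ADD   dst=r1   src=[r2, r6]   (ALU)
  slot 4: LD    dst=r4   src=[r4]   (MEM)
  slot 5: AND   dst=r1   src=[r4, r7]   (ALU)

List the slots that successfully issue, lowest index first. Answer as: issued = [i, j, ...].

[0] ALU needs rd=1 wr=1: ok; after: ALU=2 MUL=1 MEM=2 BR=1, R=7, W=1
[1] ALU needs rd=2 wr=1: WAW; after: ALU=2 MUL=1 MEM=2 BR=1, R=7, W=1
[2] MEM needs rd=1 wr=1: ok; after: ALU=2 MUL=1 MEM=1 BR=1, R=6, W=0
[3] ALU needs rd=2 wr=1: WR_PORT; after: ALU=2 MUL=1 MEM=1 BR=1, R=6, W=0
[4] MEM needs rd=1 wr=1: WR_PORT; after: ALU=2 MUL=1 MEM=1 BR=1, R=6, W=0
[5] ALU needs rd=2 wr=1: WR_PORT; after: ALU=2 MUL=1 MEM=1 BR=1, R=6, W=0

issued = [0, 2]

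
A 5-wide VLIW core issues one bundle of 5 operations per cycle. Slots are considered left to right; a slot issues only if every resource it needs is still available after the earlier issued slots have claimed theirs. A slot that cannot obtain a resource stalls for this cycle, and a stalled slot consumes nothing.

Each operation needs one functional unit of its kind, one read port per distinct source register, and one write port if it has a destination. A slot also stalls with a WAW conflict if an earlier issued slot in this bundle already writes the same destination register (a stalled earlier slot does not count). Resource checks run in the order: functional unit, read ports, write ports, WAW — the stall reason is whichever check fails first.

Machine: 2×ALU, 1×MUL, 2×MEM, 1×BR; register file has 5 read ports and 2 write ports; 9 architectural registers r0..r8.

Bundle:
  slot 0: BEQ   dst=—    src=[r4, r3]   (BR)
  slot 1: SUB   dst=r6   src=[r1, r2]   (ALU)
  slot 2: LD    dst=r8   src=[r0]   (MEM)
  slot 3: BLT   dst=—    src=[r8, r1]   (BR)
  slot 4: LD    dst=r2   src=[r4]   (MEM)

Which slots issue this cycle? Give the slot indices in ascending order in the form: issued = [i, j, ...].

slot 0 (BR): ISSUE — free A2,Mu1,Ld2,B0 rp3 wp2
slot 1 (ALU): ISSUE — free A1,Mu1,Ld2,B0 rp1 wp1
slot 2 (MEM): ISSUE — free A1,Mu1,Ld1,B0 rp0 wp0
slot 3 (BR): stall FU — free A1,Mu1,Ld1,B0 rp0 wp0
slot 4 (MEM): stall RD_PORT — free A1,Mu1,Ld1,B0 rp0 wp0

issued = [0, 1, 2]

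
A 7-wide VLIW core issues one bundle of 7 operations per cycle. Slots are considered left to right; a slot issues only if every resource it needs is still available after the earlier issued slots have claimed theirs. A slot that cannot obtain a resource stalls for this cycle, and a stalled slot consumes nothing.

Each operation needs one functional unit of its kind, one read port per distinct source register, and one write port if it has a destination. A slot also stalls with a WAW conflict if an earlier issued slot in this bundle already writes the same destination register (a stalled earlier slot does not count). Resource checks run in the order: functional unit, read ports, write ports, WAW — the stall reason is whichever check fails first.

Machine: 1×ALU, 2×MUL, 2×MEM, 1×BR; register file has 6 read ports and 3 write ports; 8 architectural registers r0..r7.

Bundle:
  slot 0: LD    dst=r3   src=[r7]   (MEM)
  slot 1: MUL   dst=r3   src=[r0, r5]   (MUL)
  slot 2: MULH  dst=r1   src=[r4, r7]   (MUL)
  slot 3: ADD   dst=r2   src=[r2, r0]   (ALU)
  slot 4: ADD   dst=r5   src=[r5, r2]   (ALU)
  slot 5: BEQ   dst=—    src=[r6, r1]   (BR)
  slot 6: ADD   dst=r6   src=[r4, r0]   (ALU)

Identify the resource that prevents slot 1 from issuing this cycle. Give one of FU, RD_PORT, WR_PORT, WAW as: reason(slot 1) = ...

reason(slot 1) = WAW

  0. MEM→r3 ⇒ go  {1A/2Mu/1Ld/1B | 5r 2w}
  1. MUL→r3 ⇒ no(WAW)  {1A/2Mu/1Ld/1B | 5r 2w}
  2. MUL→r1 ⇒ go  {1A/1Mu/1Ld/1B | 3r 1w}
  3. ALU→r2 ⇒ go  {0A/1Mu/1Ld/1B | 1r 0w}
  4. ALU→r5 ⇒ no(FU)  {0A/1Mu/1Ld/1B | 1r 0w}
  5. BR ⇒ no(RD_PORT)  {0A/1Mu/1Ld/1B | 1r 0w}
  6. ALU→r6 ⇒ no(FU)  {0A/1Mu/1Ld/1B | 1r 0w}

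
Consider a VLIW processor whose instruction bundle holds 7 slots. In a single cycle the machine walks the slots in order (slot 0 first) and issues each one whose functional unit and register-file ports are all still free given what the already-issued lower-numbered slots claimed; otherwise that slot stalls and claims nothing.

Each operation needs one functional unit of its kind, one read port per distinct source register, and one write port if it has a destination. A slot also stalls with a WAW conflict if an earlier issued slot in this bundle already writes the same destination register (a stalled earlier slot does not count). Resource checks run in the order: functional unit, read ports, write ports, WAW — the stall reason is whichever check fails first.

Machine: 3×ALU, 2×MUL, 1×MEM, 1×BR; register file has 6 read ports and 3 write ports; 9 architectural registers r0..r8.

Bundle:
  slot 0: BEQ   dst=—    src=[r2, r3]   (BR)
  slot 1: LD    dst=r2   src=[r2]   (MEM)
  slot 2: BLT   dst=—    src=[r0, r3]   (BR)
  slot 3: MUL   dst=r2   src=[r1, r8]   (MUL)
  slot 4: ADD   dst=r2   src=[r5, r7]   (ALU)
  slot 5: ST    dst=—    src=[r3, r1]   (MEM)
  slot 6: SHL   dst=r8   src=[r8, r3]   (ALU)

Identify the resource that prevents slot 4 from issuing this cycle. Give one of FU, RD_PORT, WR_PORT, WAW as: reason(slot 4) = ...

reason(slot 4) = WAW

  0. BR ⇒ go  {3A/2Mu/1Ld/0B | 4r 3w}
  1. MEM→r2 ⇒ go  {3A/2Mu/0Ld/0B | 3r 2w}
  2. BR ⇒ no(FU)  {3A/2Mu/0Ld/0B | 3r 2w}
  3. MUL→r2 ⇒ no(WAW)  {3A/2Mu/0Ld/0B | 3r 2w}
  4. ALU→r2 ⇒ no(WAW)  {3A/2Mu/0Ld/0B | 3r 2w}
  5. MEM ⇒ no(FU)  {3A/2Mu/0Ld/0B | 3r 2w}
  6. ALU→r8 ⇒ go  {2A/2Mu/0Ld/0B | 1r 1w}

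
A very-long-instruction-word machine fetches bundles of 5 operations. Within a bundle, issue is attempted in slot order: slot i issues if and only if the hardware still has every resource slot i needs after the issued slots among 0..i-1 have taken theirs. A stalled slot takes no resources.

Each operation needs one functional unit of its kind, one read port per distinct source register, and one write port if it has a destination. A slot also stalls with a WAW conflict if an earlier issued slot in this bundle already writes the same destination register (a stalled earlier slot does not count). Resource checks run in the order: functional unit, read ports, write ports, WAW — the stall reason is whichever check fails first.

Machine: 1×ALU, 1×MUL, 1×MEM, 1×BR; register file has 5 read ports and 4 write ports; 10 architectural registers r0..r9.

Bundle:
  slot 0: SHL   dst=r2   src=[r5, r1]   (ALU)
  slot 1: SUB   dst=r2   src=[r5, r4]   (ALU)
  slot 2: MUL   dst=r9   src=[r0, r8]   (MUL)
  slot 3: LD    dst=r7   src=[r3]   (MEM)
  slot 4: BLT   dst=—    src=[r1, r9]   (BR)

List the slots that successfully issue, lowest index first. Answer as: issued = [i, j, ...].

issued = [0, 2, 3]

(0) want 1×ALU +2rd +1wr — yes → AL0|MU1|ME1|BR1|rd3|wr3
(1) want 1×ALU +2rd +1wr — FU → AL0|MU1|ME1|BR1|rd3|wr3
(2) want 1×MUL +2rd +1wr — yes → AL0|MU0|ME1|BR1|rd1|wr2
(3) want 1×MEM +1rd +1wr — yes → AL0|MU0|ME0|BR1|rd0|wr1
(4) want 1×BR +2rd +0wr — RD_PORT → AL0|MU0|ME0|BR1|rd0|wr1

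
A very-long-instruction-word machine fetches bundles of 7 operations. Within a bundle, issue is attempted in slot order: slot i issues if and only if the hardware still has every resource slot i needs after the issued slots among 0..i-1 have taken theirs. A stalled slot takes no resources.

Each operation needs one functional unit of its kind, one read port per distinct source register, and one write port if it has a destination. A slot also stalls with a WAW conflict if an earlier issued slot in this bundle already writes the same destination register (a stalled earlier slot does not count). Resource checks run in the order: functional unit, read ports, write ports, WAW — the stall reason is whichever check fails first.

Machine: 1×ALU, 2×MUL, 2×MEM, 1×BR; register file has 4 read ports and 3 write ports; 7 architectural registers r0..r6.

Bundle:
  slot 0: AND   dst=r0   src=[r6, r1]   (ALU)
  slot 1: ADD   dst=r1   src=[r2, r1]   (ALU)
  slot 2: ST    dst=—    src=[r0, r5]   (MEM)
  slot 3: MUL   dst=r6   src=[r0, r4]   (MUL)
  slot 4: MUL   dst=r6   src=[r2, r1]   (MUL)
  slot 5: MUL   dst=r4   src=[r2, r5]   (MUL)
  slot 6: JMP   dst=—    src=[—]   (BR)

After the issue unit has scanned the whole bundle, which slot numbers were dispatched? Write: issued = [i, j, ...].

slot 0 (ALU): ISSUE — free A0,Mu2,Ld2,B1 rp2 wp2
slot 1 (ALU): stall FU — free A0,Mu2,Ld2,B1 rp2 wp2
slot 2 (MEM): ISSUE — free A0,Mu2,Ld1,B1 rp0 wp2
slot 3 (MUL): stall RD_PORT — free A0,Mu2,Ld1,B1 rp0 wp2
slot 4 (MUL): stall RD_PORT — free A0,Mu2,Ld1,B1 rp0 wp2
slot 5 (MUL): stall RD_PORT — free A0,Mu2,Ld1,B1 rp0 wp2
slot 6 (BR): ISSUE — free A0,Mu2,Ld1,B0 rp0 wp2

issued = [0, 2, 6]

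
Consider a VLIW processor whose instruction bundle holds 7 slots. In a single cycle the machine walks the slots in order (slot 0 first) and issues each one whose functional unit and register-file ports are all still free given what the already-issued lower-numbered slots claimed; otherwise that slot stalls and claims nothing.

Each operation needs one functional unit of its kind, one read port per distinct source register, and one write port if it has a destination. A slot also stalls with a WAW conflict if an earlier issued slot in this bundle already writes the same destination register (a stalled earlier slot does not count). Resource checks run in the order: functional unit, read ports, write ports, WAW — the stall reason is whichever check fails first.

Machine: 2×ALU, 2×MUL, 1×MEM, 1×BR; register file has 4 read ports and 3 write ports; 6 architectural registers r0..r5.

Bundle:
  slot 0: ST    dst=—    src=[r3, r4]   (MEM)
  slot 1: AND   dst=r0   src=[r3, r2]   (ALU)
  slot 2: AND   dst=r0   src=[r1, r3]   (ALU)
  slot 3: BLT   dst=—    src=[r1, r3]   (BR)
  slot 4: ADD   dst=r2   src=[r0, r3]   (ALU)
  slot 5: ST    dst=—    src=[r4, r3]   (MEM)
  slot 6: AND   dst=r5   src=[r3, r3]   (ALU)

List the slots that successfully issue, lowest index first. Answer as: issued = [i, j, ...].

issued = [0, 1]

  0. MEM ⇒ go  {2A/2Mu/0Ld/1B | 2r 3w}
  1. ALU→r0 ⇒ go  {1A/2Mu/0Ld/1B | 0r 2w}
  2. ALU→r0 ⇒ no(RD_PORT)  {1A/2Mu/0Ld/1B | 0r 2w}
  3. BR ⇒ no(RD_PORT)  {1A/2Mu/0Ld/1B | 0r 2w}
  4. ALU→r2 ⇒ no(RD_PORT)  {1A/2Mu/0Ld/1B | 0r 2w}
  5. MEM ⇒ no(FU)  {1A/2Mu/0Ld/1B | 0r 2w}
  6. ALU→r5 ⇒ no(RD_PORT)  {1A/2Mu/0Ld/1B | 0r 2w}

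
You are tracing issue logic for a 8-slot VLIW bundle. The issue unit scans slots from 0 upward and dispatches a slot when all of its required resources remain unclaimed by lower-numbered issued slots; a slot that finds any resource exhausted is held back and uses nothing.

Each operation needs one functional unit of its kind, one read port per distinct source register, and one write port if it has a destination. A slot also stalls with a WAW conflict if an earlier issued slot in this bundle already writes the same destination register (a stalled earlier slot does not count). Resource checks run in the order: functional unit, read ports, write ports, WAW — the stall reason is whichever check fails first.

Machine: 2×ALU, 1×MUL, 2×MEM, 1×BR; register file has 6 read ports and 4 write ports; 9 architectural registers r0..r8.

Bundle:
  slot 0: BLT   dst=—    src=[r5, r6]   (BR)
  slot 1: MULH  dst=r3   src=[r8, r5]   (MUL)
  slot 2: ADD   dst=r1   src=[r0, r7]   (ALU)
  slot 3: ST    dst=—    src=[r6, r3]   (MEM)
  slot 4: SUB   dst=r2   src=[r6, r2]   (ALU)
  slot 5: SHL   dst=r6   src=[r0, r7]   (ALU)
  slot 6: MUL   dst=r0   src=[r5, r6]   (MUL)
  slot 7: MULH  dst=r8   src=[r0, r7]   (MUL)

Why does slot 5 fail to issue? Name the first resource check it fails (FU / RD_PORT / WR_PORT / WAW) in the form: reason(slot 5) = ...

reason(slot 5) = RD_PORT

[0] BR needs rd=2 wr=0: ok; after: ALU=2 MUL=1 MEM=2 BR=0, R=4, W=4
[1] MUL needs rd=2 wr=1: ok; after: ALU=2 MUL=0 MEM=2 BR=0, R=2, W=3
[2] ALU needs rd=2 wr=1: ok; after: ALU=1 MUL=0 MEM=2 BR=0, R=0, W=2
[3] MEM needs rd=2 wr=0: RD_PORT; after: ALU=1 MUL=0 MEM=2 BR=0, R=0, W=2
[4] ALU needs rd=2 wr=1: RD_PORT; after: ALU=1 MUL=0 MEM=2 BR=0, R=0, W=2
[5] ALU needs rd=2 wr=1: RD_PORT; after: ALU=1 MUL=0 MEM=2 BR=0, R=0, W=2
[6] MUL needs rd=2 wr=1: FU; after: ALU=1 MUL=0 MEM=2 BR=0, R=0, W=2
[7] MUL needs rd=2 wr=1: FU; after: ALU=1 MUL=0 MEM=2 BR=0, R=0, W=2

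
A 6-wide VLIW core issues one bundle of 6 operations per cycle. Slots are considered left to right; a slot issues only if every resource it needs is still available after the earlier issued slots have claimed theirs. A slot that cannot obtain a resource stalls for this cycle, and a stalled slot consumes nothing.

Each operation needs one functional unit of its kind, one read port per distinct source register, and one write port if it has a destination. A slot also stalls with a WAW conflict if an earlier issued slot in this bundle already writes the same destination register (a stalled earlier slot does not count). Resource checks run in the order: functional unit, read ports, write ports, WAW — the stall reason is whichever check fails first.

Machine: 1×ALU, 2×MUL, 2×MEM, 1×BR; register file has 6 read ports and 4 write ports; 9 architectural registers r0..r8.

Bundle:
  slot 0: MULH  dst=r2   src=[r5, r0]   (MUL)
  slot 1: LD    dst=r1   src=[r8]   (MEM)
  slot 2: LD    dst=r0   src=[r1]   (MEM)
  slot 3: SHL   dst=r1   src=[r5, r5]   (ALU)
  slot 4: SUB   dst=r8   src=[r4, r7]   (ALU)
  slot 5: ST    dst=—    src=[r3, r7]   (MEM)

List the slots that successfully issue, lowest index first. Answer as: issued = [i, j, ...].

(0) want 1×MUL +2rd +1wr — yes → AL1|MU1|ME2|BR1|rd4|wr3
(1) want 1×MEM +1rd +1wr — yes → AL1|MU1|ME1|BR1|rd3|wr2
(2) want 1×MEM +1rd +1wr — yes → AL1|MU1|ME0|BR1|rd2|wr1
(3) want 1×ALU +1rd +1wr — WAW → AL1|MU1|ME0|BR1|rd2|wr1
(4) want 1×ALU +2rd +1wr — yes → AL0|MU1|ME0|BR1|rd0|wr0
(5) want 1×MEM +2rd +0wr — FU → AL0|MU1|ME0|BR1|rd0|wr0

issued = [0, 1, 2, 4]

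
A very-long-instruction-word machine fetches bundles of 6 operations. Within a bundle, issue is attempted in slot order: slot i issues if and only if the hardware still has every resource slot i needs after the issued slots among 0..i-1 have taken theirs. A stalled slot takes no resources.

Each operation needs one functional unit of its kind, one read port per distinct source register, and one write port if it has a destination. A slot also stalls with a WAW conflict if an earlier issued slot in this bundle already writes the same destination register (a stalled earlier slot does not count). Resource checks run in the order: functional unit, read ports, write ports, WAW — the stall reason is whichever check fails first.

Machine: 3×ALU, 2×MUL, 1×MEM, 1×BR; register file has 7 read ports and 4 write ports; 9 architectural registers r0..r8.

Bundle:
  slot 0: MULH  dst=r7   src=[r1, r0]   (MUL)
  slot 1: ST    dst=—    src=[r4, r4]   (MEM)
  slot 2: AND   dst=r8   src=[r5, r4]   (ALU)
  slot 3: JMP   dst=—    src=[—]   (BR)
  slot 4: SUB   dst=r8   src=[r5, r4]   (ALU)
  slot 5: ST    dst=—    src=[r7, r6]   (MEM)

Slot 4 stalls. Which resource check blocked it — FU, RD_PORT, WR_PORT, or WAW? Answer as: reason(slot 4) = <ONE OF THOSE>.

reason(slot 4) = WAW

  0. MUL→r7 ⇒ go  {3A/1Mu/1Ld/1B | 5r 3w}
  1. MEM ⇒ go  {3A/1Mu/0Ld/1B | 4r 3w}
  2. ALU→r8 ⇒ go  {2A/1Mu/0Ld/1B | 2r 2w}
  3. BR ⇒ go  {2A/1Mu/0Ld/0B | 2r 2w}
  4. ALU→r8 ⇒ no(WAW)  {2A/1Mu/0Ld/0B | 2r 2w}
  5. MEM ⇒ no(FU)  {2A/1Mu/0Ld/0B | 2r 2w}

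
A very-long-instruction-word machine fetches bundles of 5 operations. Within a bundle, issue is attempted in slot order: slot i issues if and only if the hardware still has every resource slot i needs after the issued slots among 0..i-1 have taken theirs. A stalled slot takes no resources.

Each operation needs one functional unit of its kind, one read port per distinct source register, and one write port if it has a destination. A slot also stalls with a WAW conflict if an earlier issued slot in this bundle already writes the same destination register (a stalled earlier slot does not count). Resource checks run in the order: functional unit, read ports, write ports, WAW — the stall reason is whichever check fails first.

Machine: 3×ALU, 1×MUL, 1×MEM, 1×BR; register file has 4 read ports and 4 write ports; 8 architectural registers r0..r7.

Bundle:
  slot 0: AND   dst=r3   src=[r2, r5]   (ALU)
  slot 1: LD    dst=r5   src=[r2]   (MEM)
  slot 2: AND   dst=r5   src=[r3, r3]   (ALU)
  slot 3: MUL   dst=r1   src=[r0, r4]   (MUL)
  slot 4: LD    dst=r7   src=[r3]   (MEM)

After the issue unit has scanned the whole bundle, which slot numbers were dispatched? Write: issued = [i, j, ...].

issued = [0, 1]

[0] ALU needs rd=2 wr=1: ok; after: ALU=2 MUL=1 MEM=1 BR=1, R=2, W=3
[1] MEM needs rd=1 wr=1: ok; after: ALU=2 MUL=1 MEM=0 BR=1, R=1, W=2
[2] ALU needs rd=1 wr=1: WAW; after: ALU=2 MUL=1 MEM=0 BR=1, R=1, W=2
[3] MUL needs rd=2 wr=1: RD_PORT; after: ALU=2 MUL=1 MEM=0 BR=1, R=1, W=2
[4] MEM needs rd=1 wr=1: FU; after: ALU=2 MUL=1 MEM=0 BR=1, R=1, W=2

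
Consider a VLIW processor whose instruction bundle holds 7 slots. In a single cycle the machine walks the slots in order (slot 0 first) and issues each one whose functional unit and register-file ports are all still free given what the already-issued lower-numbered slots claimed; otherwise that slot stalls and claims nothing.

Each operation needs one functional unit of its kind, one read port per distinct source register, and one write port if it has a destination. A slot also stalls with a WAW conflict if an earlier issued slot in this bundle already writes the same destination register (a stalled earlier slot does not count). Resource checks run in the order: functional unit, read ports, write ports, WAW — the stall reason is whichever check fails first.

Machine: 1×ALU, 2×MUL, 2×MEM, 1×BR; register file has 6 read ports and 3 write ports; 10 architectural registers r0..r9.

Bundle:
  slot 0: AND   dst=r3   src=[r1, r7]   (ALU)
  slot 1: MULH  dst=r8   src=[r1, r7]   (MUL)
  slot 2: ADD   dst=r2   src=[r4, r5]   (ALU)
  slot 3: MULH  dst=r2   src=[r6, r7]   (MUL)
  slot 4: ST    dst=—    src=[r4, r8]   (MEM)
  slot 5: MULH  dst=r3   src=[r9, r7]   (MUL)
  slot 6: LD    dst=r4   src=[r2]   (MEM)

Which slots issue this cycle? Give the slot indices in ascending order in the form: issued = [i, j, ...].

[0] ALU needs rd=2 wr=1: ok; after: ALU=0 MUL=2 MEM=2 BR=1, R=4, W=2
[1] MUL needs rd=2 wr=1: ok; after: ALU=0 MUL=1 MEM=2 BR=1, R=2, W=1
[2] ALU needs rd=2 wr=1: FU; after: ALU=0 MUL=1 MEM=2 BR=1, R=2, W=1
[3] MUL needs rd=2 wr=1: ok; after: ALU=0 MUL=0 MEM=2 BR=1, R=0, W=0
[4] MEM needs rd=2 wr=0: RD_PORT; after: ALU=0 MUL=0 MEM=2 BR=1, R=0, W=0
[5] MUL needs rd=2 wr=1: FU; after: ALU=0 MUL=0 MEM=2 BR=1, R=0, W=0
[6] MEM needs rd=1 wr=1: RD_PORT; after: ALU=0 MUL=0 MEM=2 BR=1, R=0, W=0

issued = [0, 1, 3]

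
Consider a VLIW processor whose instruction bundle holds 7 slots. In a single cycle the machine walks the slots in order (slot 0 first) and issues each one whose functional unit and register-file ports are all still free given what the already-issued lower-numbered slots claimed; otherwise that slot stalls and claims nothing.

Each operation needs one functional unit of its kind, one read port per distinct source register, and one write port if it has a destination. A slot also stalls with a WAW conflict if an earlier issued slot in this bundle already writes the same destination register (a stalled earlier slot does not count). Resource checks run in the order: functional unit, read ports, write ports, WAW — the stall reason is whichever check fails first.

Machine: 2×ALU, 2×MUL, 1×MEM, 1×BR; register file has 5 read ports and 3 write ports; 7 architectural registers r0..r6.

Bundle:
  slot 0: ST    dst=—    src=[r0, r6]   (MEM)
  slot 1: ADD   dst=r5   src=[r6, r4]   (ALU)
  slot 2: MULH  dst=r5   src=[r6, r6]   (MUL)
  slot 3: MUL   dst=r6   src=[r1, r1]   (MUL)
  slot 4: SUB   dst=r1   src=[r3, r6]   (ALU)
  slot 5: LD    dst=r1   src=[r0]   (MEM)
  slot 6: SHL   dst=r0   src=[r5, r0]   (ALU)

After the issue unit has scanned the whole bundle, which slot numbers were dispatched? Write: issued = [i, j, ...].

issued = [0, 1, 3]

#0 MEM src=r0,r6 dispatched  <A:2 Mu:2 Ld:0 B:1 rd:3 wr:3>
#1 ALU src=r6,r4 dispatched  <A:1 Mu:2 Ld:0 B:1 rd:1 wr:2>
#2 MUL src=r6,r6 held:WAW  <A:1 Mu:2 Ld:0 B:1 rd:1 wr:2>
#3 MUL src=r1,r1 dispatched  <A:1 Mu:1 Ld:0 B:1 rd:0 wr:1>
#4 ALU src=r3,r6 held:RD_PORT  <A:1 Mu:1 Ld:0 B:1 rd:0 wr:1>
#5 MEM src=r0 held:FU  <A:1 Mu:1 Ld:0 B:1 rd:0 wr:1>
#6 ALU src=r5,r0 held:RD_PORT  <A:1 Mu:1 Ld:0 B:1 rd:0 wr:1>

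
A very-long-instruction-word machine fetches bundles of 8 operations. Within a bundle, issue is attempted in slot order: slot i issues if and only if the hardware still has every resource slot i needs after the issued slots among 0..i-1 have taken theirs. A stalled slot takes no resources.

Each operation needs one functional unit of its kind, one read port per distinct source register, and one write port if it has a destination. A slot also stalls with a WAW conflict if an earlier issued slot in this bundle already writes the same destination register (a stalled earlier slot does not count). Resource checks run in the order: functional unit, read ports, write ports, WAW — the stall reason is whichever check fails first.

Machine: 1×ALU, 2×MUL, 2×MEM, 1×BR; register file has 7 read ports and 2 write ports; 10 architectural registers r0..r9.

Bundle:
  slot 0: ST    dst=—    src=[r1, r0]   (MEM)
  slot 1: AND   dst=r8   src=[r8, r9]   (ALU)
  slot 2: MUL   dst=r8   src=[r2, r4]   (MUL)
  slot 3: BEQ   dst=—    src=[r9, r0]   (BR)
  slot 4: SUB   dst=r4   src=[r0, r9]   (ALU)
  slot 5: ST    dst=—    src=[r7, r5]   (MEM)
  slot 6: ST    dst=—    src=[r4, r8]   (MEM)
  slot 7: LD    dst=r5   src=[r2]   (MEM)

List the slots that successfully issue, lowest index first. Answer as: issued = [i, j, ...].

issued = [0, 1, 3, 7]

#0 MEM src=r1,r0 dispatched  <A:1 Mu:2 Ld:1 B:1 rd:5 wr:2>
#1 ALU src=r8,r9 dispatched  <A:0 Mu:2 Ld:1 B:1 rd:3 wr:1>
#2 MUL src=r2,r4 held:WAW  <A:0 Mu:2 Ld:1 B:1 rd:3 wr:1>
#3 BR src=r9,r0 dispatched  <A:0 Mu:2 Ld:1 B:0 rd:1 wr:1>
#4 ALU src=r0,r9 held:FU  <A:0 Mu:2 Ld:1 B:0 rd:1 wr:1>
#5 MEM src=r7,r5 held:RD_PORT  <A:0 Mu:2 Ld:1 B:0 rd:1 wr:1>
#6 MEM src=r4,r8 held:RD_PORT  <A:0 Mu:2 Ld:1 B:0 rd:1 wr:1>
#7 MEM src=r2 dispatched  <A:0 Mu:2 Ld:0 B:0 rd:0 wr:0>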